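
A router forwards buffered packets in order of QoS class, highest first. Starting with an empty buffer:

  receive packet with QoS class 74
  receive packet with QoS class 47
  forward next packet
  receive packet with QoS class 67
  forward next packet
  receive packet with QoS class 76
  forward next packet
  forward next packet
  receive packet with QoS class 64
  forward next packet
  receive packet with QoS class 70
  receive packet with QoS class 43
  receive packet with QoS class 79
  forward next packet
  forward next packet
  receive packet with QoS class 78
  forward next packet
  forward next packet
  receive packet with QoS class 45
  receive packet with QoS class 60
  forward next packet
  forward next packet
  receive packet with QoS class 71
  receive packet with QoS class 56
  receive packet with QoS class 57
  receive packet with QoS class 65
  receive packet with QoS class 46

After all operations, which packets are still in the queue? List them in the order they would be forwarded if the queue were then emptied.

[71, 65, 57, 56, 46]

insert 74 → {74}
insert 47 → {74, 47}
forward next packet → 74; now {47}
insert 67 → {67, 47}
forward next packet → 67; now {47}
insert 76 → {76, 47}
forward next packet → 76; now {47}
forward next packet → 47; now {}
insert 64 → {64}
forward next packet → 64; now {}
insert 70 → {70}
insert 43 → {70, 43}
insert 79 → {79, 70, 43}
forward next packet → 79; now {70, 43}
forward next packet → 70; now {43}
insert 78 → {78, 43}
forward next packet → 78; now {43}
forward next packet → 43; now {}
insert 45 → {45}
insert 60 → {60, 45}
forward next packet → 60; now {45}
forward next packet → 45; now {}
insert 71 → {71}
insert 56 → {71, 56}
insert 57 → {71, 57, 56}
insert 65 → {71, 65, 57, 56}
insert 46 → {71, 65, 57, 56, 46}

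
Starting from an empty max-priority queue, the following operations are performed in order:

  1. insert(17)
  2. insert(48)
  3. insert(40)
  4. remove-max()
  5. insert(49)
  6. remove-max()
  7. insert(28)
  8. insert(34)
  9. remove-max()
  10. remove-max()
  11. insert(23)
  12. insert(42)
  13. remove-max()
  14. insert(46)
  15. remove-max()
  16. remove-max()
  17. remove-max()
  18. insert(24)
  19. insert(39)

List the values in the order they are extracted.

[48, 49, 40, 34, 42, 46, 28, 23]

insert 17 → {17}
insert 48 → {48, 17}
insert 40 → {48, 40, 17}
remove-max → 48; now {40, 17}
insert 49 → {49, 40, 17}
remove-max → 49; now {40, 17}
insert 28 → {40, 28, 17}
insert 34 → {40, 34, 28, 17}
remove-max → 40; now {34, 28, 17}
remove-max → 34; now {28, 17}
insert 23 → {28, 23, 17}
insert 42 → {42, 28, 23, 17}
remove-max → 42; now {28, 23, 17}
insert 46 → {46, 28, 23, 17}
remove-max → 46; now {28, 23, 17}
remove-max → 28; now {23, 17}
remove-max → 23; now {17}
insert 24 → {24, 17}
insert 39 → {39, 24, 17}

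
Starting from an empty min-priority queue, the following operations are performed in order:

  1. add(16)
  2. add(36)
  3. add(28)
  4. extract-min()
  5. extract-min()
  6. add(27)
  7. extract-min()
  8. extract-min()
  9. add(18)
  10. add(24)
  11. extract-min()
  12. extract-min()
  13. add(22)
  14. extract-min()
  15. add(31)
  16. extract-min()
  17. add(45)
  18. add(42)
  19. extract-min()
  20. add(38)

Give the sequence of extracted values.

insert 16 → {16}
insert 36 → {16, 36}
insert 28 → {16, 28, 36}
extract-min → 16; now {28, 36}
extract-min → 28; now {36}
insert 27 → {27, 36}
extract-min → 27; now {36}
extract-min → 36; now {}
insert 18 → {18}
insert 24 → {18, 24}
extract-min → 18; now {24}
extract-min → 24; now {}
insert 22 → {22}
extract-min → 22; now {}
insert 31 → {31}
extract-min → 31; now {}
insert 45 → {45}
insert 42 → {42, 45}
extract-min → 42; now {45}
insert 38 → {38, 45}

16 → 28 → 27 → 36 → 18 → 24 → 22 → 31 → 42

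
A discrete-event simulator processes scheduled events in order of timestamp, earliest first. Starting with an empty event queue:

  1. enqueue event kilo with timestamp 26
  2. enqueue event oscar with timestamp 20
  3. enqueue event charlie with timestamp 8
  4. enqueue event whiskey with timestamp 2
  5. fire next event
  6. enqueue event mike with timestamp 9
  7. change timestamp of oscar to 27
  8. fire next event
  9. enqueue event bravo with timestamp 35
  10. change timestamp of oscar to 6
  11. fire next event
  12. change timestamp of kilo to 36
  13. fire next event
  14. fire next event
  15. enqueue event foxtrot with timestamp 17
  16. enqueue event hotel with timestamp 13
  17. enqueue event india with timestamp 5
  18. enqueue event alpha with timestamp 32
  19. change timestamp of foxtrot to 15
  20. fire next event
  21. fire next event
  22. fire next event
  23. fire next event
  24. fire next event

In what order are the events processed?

[whiskey, charlie, oscar, mike, bravo, india, hotel, foxtrot, alpha, kilo]

add kilo (timestamp 26) → {kilo:26}
add oscar (timestamp 20) → {oscar:20, kilo:26}
add charlie (timestamp 8) → {charlie:8, oscar:20, kilo:26}
add whiskey (timestamp 2) → {whiskey:2, charlie:8, oscar:20, kilo:26}
fire next event → whiskey; now {charlie:8, oscar:20, kilo:26}
add mike (timestamp 9) → {charlie:8, mike:9, oscar:20, kilo:26}
update oscar to timestamp 27 → {charlie:8, mike:9, kilo:26, oscar:27}
fire next event → charlie; now {mike:9, kilo:26, oscar:27}
add bravo (timestamp 35) → {mike:9, kilo:26, oscar:27, bravo:35}
update oscar to timestamp 6 → {oscar:6, mike:9, kilo:26, bravo:35}
fire next event → oscar; now {mike:9, kilo:26, bravo:35}
update kilo to timestamp 36 → {mike:9, bravo:35, kilo:36}
fire next event → mike; now {bravo:35, kilo:36}
fire next event → bravo; now {kilo:36}
add foxtrot (timestamp 17) → {foxtrot:17, kilo:36}
add hotel (timestamp 13) → {hotel:13, foxtrot:17, kilo:36}
add india (timestamp 5) → {india:5, hotel:13, foxtrot:17, kilo:36}
add alpha (timestamp 32) → {india:5, hotel:13, foxtrot:17, alpha:32, kilo:36}
update foxtrot to timestamp 15 → {india:5, hotel:13, foxtrot:15, alpha:32, kilo:36}
fire next event → india; now {hotel:13, foxtrot:15, alpha:32, kilo:36}
fire next event → hotel; now {foxtrot:15, alpha:32, kilo:36}
fire next event → foxtrot; now {alpha:32, kilo:36}
fire next event → alpha; now {kilo:36}
fire next event → kilo; now {}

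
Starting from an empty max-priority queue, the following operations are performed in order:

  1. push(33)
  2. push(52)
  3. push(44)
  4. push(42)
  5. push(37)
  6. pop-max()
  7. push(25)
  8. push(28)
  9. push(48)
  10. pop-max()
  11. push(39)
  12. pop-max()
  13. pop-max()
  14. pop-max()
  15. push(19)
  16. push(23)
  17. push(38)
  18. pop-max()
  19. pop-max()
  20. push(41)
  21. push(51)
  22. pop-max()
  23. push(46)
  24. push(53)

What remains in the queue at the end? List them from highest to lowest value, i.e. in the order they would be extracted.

insert 33 → {33}
insert 52 → {52, 33}
insert 44 → {52, 44, 33}
insert 42 → {52, 44, 42, 33}
insert 37 → {52, 44, 42, 37, 33}
pop-max → 52; now {44, 42, 37, 33}
insert 25 → {44, 42, 37, 33, 25}
insert 28 → {44, 42, 37, 33, 28, 25}
insert 48 → {48, 44, 42, 37, 33, 28, 25}
pop-max → 48; now {44, 42, 37, 33, 28, 25}
insert 39 → {44, 42, 39, 37, 33, 28, 25}
pop-max → 44; now {42, 39, 37, 33, 28, 25}
pop-max → 42; now {39, 37, 33, 28, 25}
pop-max → 39; now {37, 33, 28, 25}
insert 19 → {37, 33, 28, 25, 19}
insert 23 → {37, 33, 28, 25, 23, 19}
insert 38 → {38, 37, 33, 28, 25, 23, 19}
pop-max → 38; now {37, 33, 28, 25, 23, 19}
pop-max → 37; now {33, 28, 25, 23, 19}
insert 41 → {41, 33, 28, 25, 23, 19}
insert 51 → {51, 41, 33, 28, 25, 23, 19}
pop-max → 51; now {41, 33, 28, 25, 23, 19}
insert 46 → {46, 41, 33, 28, 25, 23, 19}
insert 53 → {53, 46, 41, 33, 28, 25, 23, 19}

[53, 46, 41, 33, 28, 25, 23, 19]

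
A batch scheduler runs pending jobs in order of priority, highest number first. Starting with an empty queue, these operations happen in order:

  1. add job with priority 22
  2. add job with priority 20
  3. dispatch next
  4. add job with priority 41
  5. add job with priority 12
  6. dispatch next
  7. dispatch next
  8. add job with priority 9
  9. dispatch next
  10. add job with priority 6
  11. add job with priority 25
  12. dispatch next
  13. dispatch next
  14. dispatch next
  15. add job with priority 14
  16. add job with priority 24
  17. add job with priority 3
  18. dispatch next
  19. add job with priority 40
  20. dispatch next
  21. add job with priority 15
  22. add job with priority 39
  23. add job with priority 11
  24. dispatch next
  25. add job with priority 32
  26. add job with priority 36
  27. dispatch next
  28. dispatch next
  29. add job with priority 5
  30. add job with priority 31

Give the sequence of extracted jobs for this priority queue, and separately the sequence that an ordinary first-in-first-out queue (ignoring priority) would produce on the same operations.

priority queue: 22, 41, 20, 12, 25, 9, 6, 24, 40, 39, 36, 32; FIFO queue: [22, 20, 41, 12, 9, 6, 25, 14, 24, 3, 40, 15]

insert 22 → {22}
insert 20 → {22, 20}
dispatch next → 22; now {20}
insert 41 → {41, 20}
insert 12 → {41, 20, 12}
dispatch next → 41; now {20, 12}
dispatch next → 20; now {12}
insert 9 → {12, 9}
dispatch next → 12; now {9}
insert 6 → {9, 6}
insert 25 → {25, 9, 6}
dispatch next → 25; now {9, 6}
dispatch next → 9; now {6}
dispatch next → 6; now {}
insert 14 → {14}
insert 24 → {24, 14}
insert 3 → {24, 14, 3}
dispatch next → 24; now {14, 3}
insert 40 → {40, 14, 3}
dispatch next → 40; now {14, 3}
insert 15 → {15, 14, 3}
insert 39 → {39, 15, 14, 3}
insert 11 → {39, 15, 14, 11, 3}
dispatch next → 39; now {15, 14, 11, 3}
insert 32 → {32, 15, 14, 11, 3}
insert 36 → {36, 32, 15, 14, 11, 3}
dispatch next → 36; now {32, 15, 14, 11, 3}
dispatch next → 32; now {15, 14, 11, 3}
insert 5 → {15, 14, 11, 5, 3}
insert 31 → {31, 15, 14, 11, 5, 3}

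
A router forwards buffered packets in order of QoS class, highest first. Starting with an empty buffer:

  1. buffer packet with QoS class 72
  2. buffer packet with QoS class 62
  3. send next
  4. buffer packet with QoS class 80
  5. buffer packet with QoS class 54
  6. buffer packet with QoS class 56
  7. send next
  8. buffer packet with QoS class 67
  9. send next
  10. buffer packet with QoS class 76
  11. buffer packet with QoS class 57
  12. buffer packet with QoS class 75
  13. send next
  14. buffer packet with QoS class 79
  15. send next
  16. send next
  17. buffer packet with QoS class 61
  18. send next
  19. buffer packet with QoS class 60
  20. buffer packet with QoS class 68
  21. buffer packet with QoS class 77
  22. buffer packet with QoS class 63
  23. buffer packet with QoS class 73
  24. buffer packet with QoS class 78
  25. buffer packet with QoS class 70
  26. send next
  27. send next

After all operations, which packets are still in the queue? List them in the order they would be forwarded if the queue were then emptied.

insert 72 → {72}
insert 62 → {72, 62}
send next → 72; now {62}
insert 80 → {80, 62}
insert 54 → {80, 62, 54}
insert 56 → {80, 62, 56, 54}
send next → 80; now {62, 56, 54}
insert 67 → {67, 62, 56, 54}
send next → 67; now {62, 56, 54}
insert 76 → {76, 62, 56, 54}
insert 57 → {76, 62, 57, 56, 54}
insert 75 → {76, 75, 62, 57, 56, 54}
send next → 76; now {75, 62, 57, 56, 54}
insert 79 → {79, 75, 62, 57, 56, 54}
send next → 79; now {75, 62, 57, 56, 54}
send next → 75; now {62, 57, 56, 54}
insert 61 → {62, 61, 57, 56, 54}
send next → 62; now {61, 57, 56, 54}
insert 60 → {61, 60, 57, 56, 54}
insert 68 → {68, 61, 60, 57, 56, 54}
insert 77 → {77, 68, 61, 60, 57, 56, 54}
insert 63 → {77, 68, 63, 61, 60, 57, 56, 54}
insert 73 → {77, 73, 68, 63, 61, 60, 57, 56, 54}
insert 78 → {78, 77, 73, 68, 63, 61, 60, 57, 56, 54}
insert 70 → {78, 77, 73, 70, 68, 63, 61, 60, 57, 56, 54}
send next → 78; now {77, 73, 70, 68, 63, 61, 60, 57, 56, 54}
send next → 77; now {73, 70, 68, 63, 61, 60, 57, 56, 54}

73 → 70 → 68 → 63 → 61 → 60 → 57 → 56 → 54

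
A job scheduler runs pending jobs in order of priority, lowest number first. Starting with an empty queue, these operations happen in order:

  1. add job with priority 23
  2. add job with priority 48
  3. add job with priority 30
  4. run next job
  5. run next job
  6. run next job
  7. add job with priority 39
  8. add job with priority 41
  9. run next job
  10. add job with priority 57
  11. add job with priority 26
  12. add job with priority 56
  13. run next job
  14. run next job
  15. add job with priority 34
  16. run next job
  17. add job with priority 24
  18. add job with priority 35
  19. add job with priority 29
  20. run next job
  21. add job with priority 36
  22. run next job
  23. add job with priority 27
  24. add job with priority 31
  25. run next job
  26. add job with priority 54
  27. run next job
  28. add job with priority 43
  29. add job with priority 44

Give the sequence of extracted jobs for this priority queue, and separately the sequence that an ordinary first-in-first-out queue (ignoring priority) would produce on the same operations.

insert 23 → {23}
insert 48 → {23, 48}
insert 30 → {23, 30, 48}
run next job → 23; now {30, 48}
run next job → 30; now {48}
run next job → 48; now {}
insert 39 → {39}
insert 41 → {39, 41}
run next job → 39; now {41}
insert 57 → {41, 57}
insert 26 → {26, 41, 57}
insert 56 → {26, 41, 56, 57}
run next job → 26; now {41, 56, 57}
run next job → 41; now {56, 57}
insert 34 → {34, 56, 57}
run next job → 34; now {56, 57}
insert 24 → {24, 56, 57}
insert 35 → {24, 35, 56, 57}
insert 29 → {24, 29, 35, 56, 57}
run next job → 24; now {29, 35, 56, 57}
insert 36 → {29, 35, 36, 56, 57}
run next job → 29; now {35, 36, 56, 57}
insert 27 → {27, 35, 36, 56, 57}
insert 31 → {27, 31, 35, 36, 56, 57}
run next job → 27; now {31, 35, 36, 56, 57}
insert 54 → {31, 35, 36, 54, 56, 57}
run next job → 31; now {35, 36, 54, 56, 57}
insert 43 → {35, 36, 43, 54, 56, 57}
insert 44 → {35, 36, 43, 44, 54, 56, 57}

priority queue: 23 → 30 → 48 → 39 → 26 → 41 → 34 → 24 → 29 → 27 → 31; FIFO queue: 23, 48, 30, 39, 41, 57, 26, 56, 34, 24, 35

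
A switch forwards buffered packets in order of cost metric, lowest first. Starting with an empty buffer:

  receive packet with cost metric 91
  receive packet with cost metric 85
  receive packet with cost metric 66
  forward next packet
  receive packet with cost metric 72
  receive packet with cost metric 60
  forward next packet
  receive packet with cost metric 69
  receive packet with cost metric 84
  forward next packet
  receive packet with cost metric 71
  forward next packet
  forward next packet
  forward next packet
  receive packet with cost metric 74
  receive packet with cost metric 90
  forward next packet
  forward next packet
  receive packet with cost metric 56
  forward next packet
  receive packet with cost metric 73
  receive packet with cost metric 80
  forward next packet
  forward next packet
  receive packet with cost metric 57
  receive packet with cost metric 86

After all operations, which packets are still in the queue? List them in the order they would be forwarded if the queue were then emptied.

[57, 86, 90, 91]

insert 91 → {91}
insert 85 → {85, 91}
insert 66 → {66, 85, 91}
forward next packet → 66; now {85, 91}
insert 72 → {72, 85, 91}
insert 60 → {60, 72, 85, 91}
forward next packet → 60; now {72, 85, 91}
insert 69 → {69, 72, 85, 91}
insert 84 → {69, 72, 84, 85, 91}
forward next packet → 69; now {72, 84, 85, 91}
insert 71 → {71, 72, 84, 85, 91}
forward next packet → 71; now {72, 84, 85, 91}
forward next packet → 72; now {84, 85, 91}
forward next packet → 84; now {85, 91}
insert 74 → {74, 85, 91}
insert 90 → {74, 85, 90, 91}
forward next packet → 74; now {85, 90, 91}
forward next packet → 85; now {90, 91}
insert 56 → {56, 90, 91}
forward next packet → 56; now {90, 91}
insert 73 → {73, 90, 91}
insert 80 → {73, 80, 90, 91}
forward next packet → 73; now {80, 90, 91}
forward next packet → 80; now {90, 91}
insert 57 → {57, 90, 91}
insert 86 → {57, 86, 90, 91}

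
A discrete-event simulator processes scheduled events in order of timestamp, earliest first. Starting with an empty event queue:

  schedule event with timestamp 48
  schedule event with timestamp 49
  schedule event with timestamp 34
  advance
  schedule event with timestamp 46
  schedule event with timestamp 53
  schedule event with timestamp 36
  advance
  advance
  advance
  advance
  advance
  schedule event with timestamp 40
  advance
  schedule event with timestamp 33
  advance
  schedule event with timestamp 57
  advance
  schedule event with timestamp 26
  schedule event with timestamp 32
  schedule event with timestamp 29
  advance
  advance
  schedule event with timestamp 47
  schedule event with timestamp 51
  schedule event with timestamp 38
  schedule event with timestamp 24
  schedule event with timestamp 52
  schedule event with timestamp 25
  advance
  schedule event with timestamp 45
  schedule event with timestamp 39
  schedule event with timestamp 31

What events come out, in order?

34, 36, 46, 48, 49, 53, 40, 33, 57, 26, 29, 24

insert 48 → {48}
insert 49 → {48, 49}
insert 34 → {34, 48, 49}
advance → 34; now {48, 49}
insert 46 → {46, 48, 49}
insert 53 → {46, 48, 49, 53}
insert 36 → {36, 46, 48, 49, 53}
advance → 36; now {46, 48, 49, 53}
advance → 46; now {48, 49, 53}
advance → 48; now {49, 53}
advance → 49; now {53}
advance → 53; now {}
insert 40 → {40}
advance → 40; now {}
insert 33 → {33}
advance → 33; now {}
insert 57 → {57}
advance → 57; now {}
insert 26 → {26}
insert 32 → {26, 32}
insert 29 → {26, 29, 32}
advance → 26; now {29, 32}
advance → 29; now {32}
insert 47 → {32, 47}
insert 51 → {32, 47, 51}
insert 38 → {32, 38, 47, 51}
insert 24 → {24, 32, 38, 47, 51}
insert 52 → {24, 32, 38, 47, 51, 52}
insert 25 → {24, 25, 32, 38, 47, 51, 52}
advance → 24; now {25, 32, 38, 47, 51, 52}
insert 45 → {25, 32, 38, 45, 47, 51, 52}
insert 39 → {25, 32, 38, 39, 45, 47, 51, 52}
insert 31 → {25, 31, 32, 38, 39, 45, 47, 51, 52}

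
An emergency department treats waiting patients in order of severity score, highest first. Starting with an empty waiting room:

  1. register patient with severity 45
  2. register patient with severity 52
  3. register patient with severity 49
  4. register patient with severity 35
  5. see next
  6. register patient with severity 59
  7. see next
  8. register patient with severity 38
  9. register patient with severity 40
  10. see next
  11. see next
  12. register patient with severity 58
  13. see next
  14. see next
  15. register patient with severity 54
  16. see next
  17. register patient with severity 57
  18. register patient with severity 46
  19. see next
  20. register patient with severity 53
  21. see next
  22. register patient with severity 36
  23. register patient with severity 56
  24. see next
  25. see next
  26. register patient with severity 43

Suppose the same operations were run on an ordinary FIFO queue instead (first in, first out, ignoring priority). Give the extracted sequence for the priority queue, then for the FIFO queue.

priority queue: 52 → 59 → 49 → 45 → 58 → 40 → 54 → 57 → 53 → 56 → 46; FIFO queue: [45, 52, 49, 35, 59, 38, 40, 58, 54, 57, 46]

insert 45 → {45}
insert 52 → {52, 45}
insert 49 → {52, 49, 45}
insert 35 → {52, 49, 45, 35}
see next → 52; now {49, 45, 35}
insert 59 → {59, 49, 45, 35}
see next → 59; now {49, 45, 35}
insert 38 → {49, 45, 38, 35}
insert 40 → {49, 45, 40, 38, 35}
see next → 49; now {45, 40, 38, 35}
see next → 45; now {40, 38, 35}
insert 58 → {58, 40, 38, 35}
see next → 58; now {40, 38, 35}
see next → 40; now {38, 35}
insert 54 → {54, 38, 35}
see next → 54; now {38, 35}
insert 57 → {57, 38, 35}
insert 46 → {57, 46, 38, 35}
see next → 57; now {46, 38, 35}
insert 53 → {53, 46, 38, 35}
see next → 53; now {46, 38, 35}
insert 36 → {46, 38, 36, 35}
insert 56 → {56, 46, 38, 36, 35}
see next → 56; now {46, 38, 36, 35}
see next → 46; now {38, 36, 35}
insert 43 → {43, 38, 36, 35}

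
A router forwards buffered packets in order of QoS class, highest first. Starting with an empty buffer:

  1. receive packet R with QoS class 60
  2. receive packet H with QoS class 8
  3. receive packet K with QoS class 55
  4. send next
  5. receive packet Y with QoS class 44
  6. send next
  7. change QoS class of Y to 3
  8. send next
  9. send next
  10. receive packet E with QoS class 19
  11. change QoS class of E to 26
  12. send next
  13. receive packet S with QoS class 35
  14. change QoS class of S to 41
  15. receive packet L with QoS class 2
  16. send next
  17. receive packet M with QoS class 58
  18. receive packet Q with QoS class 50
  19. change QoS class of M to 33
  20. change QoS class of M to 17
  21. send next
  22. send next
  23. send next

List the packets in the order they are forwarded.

R → K → H → Y → E → S → Q → M → L

add R (QoS class 60) → {R:60}
add H (QoS class 8) → {R:60, H:8}
add K (QoS class 55) → {R:60, K:55, H:8}
send next → R; now {K:55, H:8}
add Y (QoS class 44) → {K:55, Y:44, H:8}
send next → K; now {Y:44, H:8}
update Y to QoS class 3 → {H:8, Y:3}
send next → H; now {Y:3}
send next → Y; now {}
add E (QoS class 19) → {E:19}
update E to QoS class 26 → {E:26}
send next → E; now {}
add S (QoS class 35) → {S:35}
update S to QoS class 41 → {S:41}
add L (QoS class 2) → {S:41, L:2}
send next → S; now {L:2}
add M (QoS class 58) → {M:58, L:2}
add Q (QoS class 50) → {M:58, Q:50, L:2}
update M to QoS class 33 → {Q:50, M:33, L:2}
update M to QoS class 17 → {Q:50, M:17, L:2}
send next → Q; now {M:17, L:2}
send next → M; now {L:2}
send next → L; now {}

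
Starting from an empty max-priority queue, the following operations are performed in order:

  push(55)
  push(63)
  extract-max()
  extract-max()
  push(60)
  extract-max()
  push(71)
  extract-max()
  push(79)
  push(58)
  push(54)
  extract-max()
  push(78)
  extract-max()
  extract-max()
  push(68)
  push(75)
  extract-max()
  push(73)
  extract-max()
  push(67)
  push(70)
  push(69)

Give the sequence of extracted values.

63, 55, 60, 71, 79, 78, 58, 75, 73

insert 55 → {55}
insert 63 → {63, 55}
extract-max → 63; now {55}
extract-max → 55; now {}
insert 60 → {60}
extract-max → 60; now {}
insert 71 → {71}
extract-max → 71; now {}
insert 79 → {79}
insert 58 → {79, 58}
insert 54 → {79, 58, 54}
extract-max → 79; now {58, 54}
insert 78 → {78, 58, 54}
extract-max → 78; now {58, 54}
extract-max → 58; now {54}
insert 68 → {68, 54}
insert 75 → {75, 68, 54}
extract-max → 75; now {68, 54}
insert 73 → {73, 68, 54}
extract-max → 73; now {68, 54}
insert 67 → {68, 67, 54}
insert 70 → {70, 68, 67, 54}
insert 69 → {70, 69, 68, 67, 54}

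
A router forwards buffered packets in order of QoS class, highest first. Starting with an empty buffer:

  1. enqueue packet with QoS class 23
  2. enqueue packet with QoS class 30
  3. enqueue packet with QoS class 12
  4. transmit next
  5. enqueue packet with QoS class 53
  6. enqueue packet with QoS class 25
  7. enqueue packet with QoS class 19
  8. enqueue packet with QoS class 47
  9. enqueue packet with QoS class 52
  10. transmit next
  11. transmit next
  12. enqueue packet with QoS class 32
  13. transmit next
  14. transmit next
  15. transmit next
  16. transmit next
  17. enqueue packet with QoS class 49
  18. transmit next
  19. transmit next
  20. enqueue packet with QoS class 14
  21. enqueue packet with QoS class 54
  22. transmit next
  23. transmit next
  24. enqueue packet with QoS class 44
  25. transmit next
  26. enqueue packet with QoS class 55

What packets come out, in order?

30 → 53 → 52 → 47 → 32 → 25 → 23 → 49 → 19 → 54 → 14 → 44

insert 23 → {23}
insert 30 → {30, 23}
insert 12 → {30, 23, 12}
transmit next → 30; now {23, 12}
insert 53 → {53, 23, 12}
insert 25 → {53, 25, 23, 12}
insert 19 → {53, 25, 23, 19, 12}
insert 47 → {53, 47, 25, 23, 19, 12}
insert 52 → {53, 52, 47, 25, 23, 19, 12}
transmit next → 53; now {52, 47, 25, 23, 19, 12}
transmit next → 52; now {47, 25, 23, 19, 12}
insert 32 → {47, 32, 25, 23, 19, 12}
transmit next → 47; now {32, 25, 23, 19, 12}
transmit next → 32; now {25, 23, 19, 12}
transmit next → 25; now {23, 19, 12}
transmit next → 23; now {19, 12}
insert 49 → {49, 19, 12}
transmit next → 49; now {19, 12}
transmit next → 19; now {12}
insert 14 → {14, 12}
insert 54 → {54, 14, 12}
transmit next → 54; now {14, 12}
transmit next → 14; now {12}
insert 44 → {44, 12}
transmit next → 44; now {12}
insert 55 → {55, 12}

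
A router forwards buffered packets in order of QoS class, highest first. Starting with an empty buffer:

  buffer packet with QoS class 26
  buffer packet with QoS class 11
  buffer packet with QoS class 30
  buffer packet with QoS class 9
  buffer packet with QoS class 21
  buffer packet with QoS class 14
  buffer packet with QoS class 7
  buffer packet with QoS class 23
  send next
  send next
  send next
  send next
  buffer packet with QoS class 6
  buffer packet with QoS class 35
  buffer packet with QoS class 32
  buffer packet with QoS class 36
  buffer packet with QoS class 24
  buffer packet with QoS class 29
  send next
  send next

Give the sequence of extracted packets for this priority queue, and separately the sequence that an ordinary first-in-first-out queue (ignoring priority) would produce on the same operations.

insert 26 → {26}
insert 11 → {26, 11}
insert 30 → {30, 26, 11}
insert 9 → {30, 26, 11, 9}
insert 21 → {30, 26, 21, 11, 9}
insert 14 → {30, 26, 21, 14, 11, 9}
insert 7 → {30, 26, 21, 14, 11, 9, 7}
insert 23 → {30, 26, 23, 21, 14, 11, 9, 7}
send next → 30; now {26, 23, 21, 14, 11, 9, 7}
send next → 26; now {23, 21, 14, 11, 9, 7}
send next → 23; now {21, 14, 11, 9, 7}
send next → 21; now {14, 11, 9, 7}
insert 6 → {14, 11, 9, 7, 6}
insert 35 → {35, 14, 11, 9, 7, 6}
insert 32 → {35, 32, 14, 11, 9, 7, 6}
insert 36 → {36, 35, 32, 14, 11, 9, 7, 6}
insert 24 → {36, 35, 32, 24, 14, 11, 9, 7, 6}
insert 29 → {36, 35, 32, 29, 24, 14, 11, 9, 7, 6}
send next → 36; now {35, 32, 29, 24, 14, 11, 9, 7, 6}
send next → 35; now {32, 29, 24, 14, 11, 9, 7, 6}

priority queue: 30, 26, 23, 21, 36, 35; FIFO queue: 26, 11, 30, 9, 21, 14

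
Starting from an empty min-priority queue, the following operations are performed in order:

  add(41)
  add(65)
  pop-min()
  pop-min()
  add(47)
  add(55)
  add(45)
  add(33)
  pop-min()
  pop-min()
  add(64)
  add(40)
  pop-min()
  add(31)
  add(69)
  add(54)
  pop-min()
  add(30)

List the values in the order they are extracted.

insert 41 → {41}
insert 65 → {41, 65}
pop-min → 41; now {65}
pop-min → 65; now {}
insert 47 → {47}
insert 55 → {47, 55}
insert 45 → {45, 47, 55}
insert 33 → {33, 45, 47, 55}
pop-min → 33; now {45, 47, 55}
pop-min → 45; now {47, 55}
insert 64 → {47, 55, 64}
insert 40 → {40, 47, 55, 64}
pop-min → 40; now {47, 55, 64}
insert 31 → {31, 47, 55, 64}
insert 69 → {31, 47, 55, 64, 69}
insert 54 → {31, 47, 54, 55, 64, 69}
pop-min → 31; now {47, 54, 55, 64, 69}
insert 30 → {30, 47, 54, 55, 64, 69}

41 → 65 → 33 → 45 → 40 → 31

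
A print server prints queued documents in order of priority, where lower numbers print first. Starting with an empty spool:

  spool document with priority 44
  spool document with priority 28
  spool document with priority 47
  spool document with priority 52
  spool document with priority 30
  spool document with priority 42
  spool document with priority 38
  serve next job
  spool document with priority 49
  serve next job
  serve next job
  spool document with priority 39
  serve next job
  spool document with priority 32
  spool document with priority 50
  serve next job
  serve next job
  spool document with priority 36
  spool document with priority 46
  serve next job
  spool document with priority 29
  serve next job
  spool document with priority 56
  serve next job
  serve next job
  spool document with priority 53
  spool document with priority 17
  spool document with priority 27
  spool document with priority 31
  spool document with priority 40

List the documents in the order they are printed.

insert 44 → {44}
insert 28 → {28, 44}
insert 47 → {28, 44, 47}
insert 52 → {28, 44, 47, 52}
insert 30 → {28, 30, 44, 47, 52}
insert 42 → {28, 30, 42, 44, 47, 52}
insert 38 → {28, 30, 38, 42, 44, 47, 52}
serve next job → 28; now {30, 38, 42, 44, 47, 52}
insert 49 → {30, 38, 42, 44, 47, 49, 52}
serve next job → 30; now {38, 42, 44, 47, 49, 52}
serve next job → 38; now {42, 44, 47, 49, 52}
insert 39 → {39, 42, 44, 47, 49, 52}
serve next job → 39; now {42, 44, 47, 49, 52}
insert 32 → {32, 42, 44, 47, 49, 52}
insert 50 → {32, 42, 44, 47, 49, 50, 52}
serve next job → 32; now {42, 44, 47, 49, 50, 52}
serve next job → 42; now {44, 47, 49, 50, 52}
insert 36 → {36, 44, 47, 49, 50, 52}
insert 46 → {36, 44, 46, 47, 49, 50, 52}
serve next job → 36; now {44, 46, 47, 49, 50, 52}
insert 29 → {29, 44, 46, 47, 49, 50, 52}
serve next job → 29; now {44, 46, 47, 49, 50, 52}
insert 56 → {44, 46, 47, 49, 50, 52, 56}
serve next job → 44; now {46, 47, 49, 50, 52, 56}
serve next job → 46; now {47, 49, 50, 52, 56}
insert 53 → {47, 49, 50, 52, 53, 56}
insert 17 → {17, 47, 49, 50, 52, 53, 56}
insert 27 → {17, 27, 47, 49, 50, 52, 53, 56}
insert 31 → {17, 27, 31, 47, 49, 50, 52, 53, 56}
insert 40 → {17, 27, 31, 40, 47, 49, 50, 52, 53, 56}

28 → 30 → 38 → 39 → 32 → 42 → 36 → 29 → 44 → 46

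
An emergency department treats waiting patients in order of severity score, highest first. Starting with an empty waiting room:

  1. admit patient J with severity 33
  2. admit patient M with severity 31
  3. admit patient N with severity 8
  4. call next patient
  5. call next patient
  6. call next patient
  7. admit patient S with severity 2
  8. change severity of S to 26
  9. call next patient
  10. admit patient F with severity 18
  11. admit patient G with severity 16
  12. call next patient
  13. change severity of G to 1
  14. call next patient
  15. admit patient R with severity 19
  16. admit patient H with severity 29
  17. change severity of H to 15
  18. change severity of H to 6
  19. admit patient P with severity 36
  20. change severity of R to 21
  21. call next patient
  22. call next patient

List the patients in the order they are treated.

[J, M, N, S, F, G, P, R]

add J (severity 33) → {J:33}
add M (severity 31) → {J:33, M:31}
add N (severity 8) → {J:33, M:31, N:8}
call next patient → J; now {M:31, N:8}
call next patient → M; now {N:8}
call next patient → N; now {}
add S (severity 2) → {S:2}
update S to severity 26 → {S:26}
call next patient → S; now {}
add F (severity 18) → {F:18}
add G (severity 16) → {F:18, G:16}
call next patient → F; now {G:16}
update G to severity 1 → {G:1}
call next patient → G; now {}
add R (severity 19) → {R:19}
add H (severity 29) → {H:29, R:19}
update H to severity 15 → {R:19, H:15}
update H to severity 6 → {R:19, H:6}
add P (severity 36) → {P:36, R:19, H:6}
update R to severity 21 → {P:36, R:21, H:6}
call next patient → P; now {R:21, H:6}
call next patient → R; now {H:6}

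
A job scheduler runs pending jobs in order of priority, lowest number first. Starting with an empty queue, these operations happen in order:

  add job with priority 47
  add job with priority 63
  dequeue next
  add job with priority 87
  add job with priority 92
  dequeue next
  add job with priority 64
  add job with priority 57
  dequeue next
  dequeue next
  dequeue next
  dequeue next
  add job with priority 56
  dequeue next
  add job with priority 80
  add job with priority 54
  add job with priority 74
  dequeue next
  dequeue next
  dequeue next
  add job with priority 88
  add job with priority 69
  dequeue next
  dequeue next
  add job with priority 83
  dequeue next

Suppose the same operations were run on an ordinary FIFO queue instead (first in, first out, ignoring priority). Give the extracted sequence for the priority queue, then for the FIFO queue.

insert 47 → {47}
insert 63 → {47, 63}
dequeue next → 47; now {63}
insert 87 → {63, 87}
insert 92 → {63, 87, 92}
dequeue next → 63; now {87, 92}
insert 64 → {64, 87, 92}
insert 57 → {57, 64, 87, 92}
dequeue next → 57; now {64, 87, 92}
dequeue next → 64; now {87, 92}
dequeue next → 87; now {92}
dequeue next → 92; now {}
insert 56 → {56}
dequeue next → 56; now {}
insert 80 → {80}
insert 54 → {54, 80}
insert 74 → {54, 74, 80}
dequeue next → 54; now {74, 80}
dequeue next → 74; now {80}
dequeue next → 80; now {}
insert 88 → {88}
insert 69 → {69, 88}
dequeue next → 69; now {88}
dequeue next → 88; now {}
insert 83 → {83}
dequeue next → 83; now {}

priority queue: 47 → 63 → 57 → 64 → 87 → 92 → 56 → 54 → 74 → 80 → 69 → 88 → 83; FIFO queue: 47, 63, 87, 92, 64, 57, 56, 80, 54, 74, 88, 69, 83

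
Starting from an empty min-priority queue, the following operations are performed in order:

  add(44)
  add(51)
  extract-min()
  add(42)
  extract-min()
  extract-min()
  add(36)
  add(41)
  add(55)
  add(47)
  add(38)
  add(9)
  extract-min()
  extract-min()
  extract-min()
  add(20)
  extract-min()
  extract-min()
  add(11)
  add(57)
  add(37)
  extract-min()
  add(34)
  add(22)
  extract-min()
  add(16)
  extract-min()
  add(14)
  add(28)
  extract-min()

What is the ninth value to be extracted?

11

insert 44 → {44}
insert 51 → {44, 51}
extract-min → 44; now {51}
insert 42 → {42, 51}
extract-min → 42; now {51}
extract-min → 51; now {}
insert 36 → {36}
insert 41 → {36, 41}
insert 55 → {36, 41, 55}
insert 47 → {36, 41, 47, 55}
insert 38 → {36, 38, 41, 47, 55}
insert 9 → {9, 36, 38, 41, 47, 55}
extract-min → 9; now {36, 38, 41, 47, 55}
extract-min → 36; now {38, 41, 47, 55}
extract-min → 38; now {41, 47, 55}
insert 20 → {20, 41, 47, 55}
extract-min → 20; now {41, 47, 55}
extract-min → 41; now {47, 55}
insert 11 → {11, 47, 55}
insert 57 → {11, 47, 55, 57}
insert 37 → {11, 37, 47, 55, 57}
extract-min → 11; now {37, 47, 55, 57}
insert 34 → {34, 37, 47, 55, 57}
insert 22 → {22, 34, 37, 47, 55, 57}
extract-min → 22; now {34, 37, 47, 55, 57}
insert 16 → {16, 34, 37, 47, 55, 57}
extract-min → 16; now {34, 37, 47, 55, 57}
insert 14 → {14, 34, 37, 47, 55, 57}
insert 28 → {14, 28, 34, 37, 47, 55, 57}
extract-min → 14; now {28, 34, 37, 47, 55, 57}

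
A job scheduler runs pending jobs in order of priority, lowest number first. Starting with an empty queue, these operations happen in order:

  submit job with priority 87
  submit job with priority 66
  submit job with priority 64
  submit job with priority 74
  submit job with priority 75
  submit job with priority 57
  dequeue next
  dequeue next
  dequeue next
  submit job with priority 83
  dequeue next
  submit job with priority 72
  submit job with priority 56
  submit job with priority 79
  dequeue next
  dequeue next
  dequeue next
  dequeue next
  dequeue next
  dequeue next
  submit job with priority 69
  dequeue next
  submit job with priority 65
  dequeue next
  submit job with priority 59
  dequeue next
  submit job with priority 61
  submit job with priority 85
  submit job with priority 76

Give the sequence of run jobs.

insert 87 → {87}
insert 66 → {66, 87}
insert 64 → {64, 66, 87}
insert 74 → {64, 66, 74, 87}
insert 75 → {64, 66, 74, 75, 87}
insert 57 → {57, 64, 66, 74, 75, 87}
dequeue next → 57; now {64, 66, 74, 75, 87}
dequeue next → 64; now {66, 74, 75, 87}
dequeue next → 66; now {74, 75, 87}
insert 83 → {74, 75, 83, 87}
dequeue next → 74; now {75, 83, 87}
insert 72 → {72, 75, 83, 87}
insert 56 → {56, 72, 75, 83, 87}
insert 79 → {56, 72, 75, 79, 83, 87}
dequeue next → 56; now {72, 75, 79, 83, 87}
dequeue next → 72; now {75, 79, 83, 87}
dequeue next → 75; now {79, 83, 87}
dequeue next → 79; now {83, 87}
dequeue next → 83; now {87}
dequeue next → 87; now {}
insert 69 → {69}
dequeue next → 69; now {}
insert 65 → {65}
dequeue next → 65; now {}
insert 59 → {59}
dequeue next → 59; now {}
insert 61 → {61}
insert 85 → {61, 85}
insert 76 → {61, 76, 85}

57 → 64 → 66 → 74 → 56 → 72 → 75 → 79 → 83 → 87 → 69 → 65 → 59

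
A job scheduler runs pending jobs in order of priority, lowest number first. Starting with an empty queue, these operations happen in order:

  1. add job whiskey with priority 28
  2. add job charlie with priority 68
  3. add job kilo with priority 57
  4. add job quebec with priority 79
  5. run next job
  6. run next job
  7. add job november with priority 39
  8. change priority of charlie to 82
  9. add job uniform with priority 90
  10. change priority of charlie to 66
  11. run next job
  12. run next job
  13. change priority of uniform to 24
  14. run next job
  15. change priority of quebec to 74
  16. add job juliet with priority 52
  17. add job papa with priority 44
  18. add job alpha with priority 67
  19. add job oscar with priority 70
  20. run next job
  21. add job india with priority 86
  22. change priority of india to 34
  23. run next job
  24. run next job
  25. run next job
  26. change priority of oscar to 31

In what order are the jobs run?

whiskey → kilo → november → charlie → uniform → papa → india → juliet → alpha

add whiskey (priority 28) → {whiskey:28}
add charlie (priority 68) → {whiskey:28, charlie:68}
add kilo (priority 57) → {whiskey:28, kilo:57, charlie:68}
add quebec (priority 79) → {whiskey:28, kilo:57, charlie:68, quebec:79}
run next job → whiskey; now {kilo:57, charlie:68, quebec:79}
run next job → kilo; now {charlie:68, quebec:79}
add november (priority 39) → {november:39, charlie:68, quebec:79}
update charlie to priority 82 → {november:39, quebec:79, charlie:82}
add uniform (priority 90) → {november:39, quebec:79, charlie:82, uniform:90}
update charlie to priority 66 → {november:39, charlie:66, quebec:79, uniform:90}
run next job → november; now {charlie:66, quebec:79, uniform:90}
run next job → charlie; now {quebec:79, uniform:90}
update uniform to priority 24 → {uniform:24, quebec:79}
run next job → uniform; now {quebec:79}
update quebec to priority 74 → {quebec:74}
add juliet (priority 52) → {juliet:52, quebec:74}
add papa (priority 44) → {papa:44, juliet:52, quebec:74}
add alpha (priority 67) → {papa:44, juliet:52, alpha:67, quebec:74}
add oscar (priority 70) → {papa:44, juliet:52, alpha:67, oscar:70, quebec:74}
run next job → papa; now {juliet:52, alpha:67, oscar:70, quebec:74}
add india (priority 86) → {juliet:52, alpha:67, oscar:70, quebec:74, india:86}
update india to priority 34 → {india:34, juliet:52, alpha:67, oscar:70, quebec:74}
run next job → india; now {juliet:52, alpha:67, oscar:70, quebec:74}
run next job → juliet; now {alpha:67, oscar:70, quebec:74}
run next job → alpha; now {oscar:70, quebec:74}
update oscar to priority 31 → {oscar:31, quebec:74}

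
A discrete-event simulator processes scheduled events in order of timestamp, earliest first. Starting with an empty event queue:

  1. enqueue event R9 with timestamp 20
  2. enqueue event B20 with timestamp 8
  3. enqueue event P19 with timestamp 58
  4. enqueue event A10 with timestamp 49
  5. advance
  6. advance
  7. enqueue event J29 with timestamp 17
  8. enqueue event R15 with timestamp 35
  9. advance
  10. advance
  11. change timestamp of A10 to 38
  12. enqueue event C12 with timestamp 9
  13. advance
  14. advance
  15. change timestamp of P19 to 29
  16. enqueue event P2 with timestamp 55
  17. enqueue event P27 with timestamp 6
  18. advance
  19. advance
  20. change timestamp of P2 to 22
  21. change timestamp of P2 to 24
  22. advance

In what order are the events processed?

B20 → R9 → J29 → R15 → C12 → A10 → P27 → P19 → P2

add R9 (timestamp 20) → {R9:20}
add B20 (timestamp 8) → {B20:8, R9:20}
add P19 (timestamp 58) → {B20:8, R9:20, P19:58}
add A10 (timestamp 49) → {B20:8, R9:20, A10:49, P19:58}
advance → B20; now {R9:20, A10:49, P19:58}
advance → R9; now {A10:49, P19:58}
add J29 (timestamp 17) → {J29:17, A10:49, P19:58}
add R15 (timestamp 35) → {J29:17, R15:35, A10:49, P19:58}
advance → J29; now {R15:35, A10:49, P19:58}
advance → R15; now {A10:49, P19:58}
update A10 to timestamp 38 → {A10:38, P19:58}
add C12 (timestamp 9) → {C12:9, A10:38, P19:58}
advance → C12; now {A10:38, P19:58}
advance → A10; now {P19:58}
update P19 to timestamp 29 → {P19:29}
add P2 (timestamp 55) → {P19:29, P2:55}
add P27 (timestamp 6) → {P27:6, P19:29, P2:55}
advance → P27; now {P19:29, P2:55}
advance → P19; now {P2:55}
update P2 to timestamp 22 → {P2:22}
update P2 to timestamp 24 → {P2:24}
advance → P2; now {}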